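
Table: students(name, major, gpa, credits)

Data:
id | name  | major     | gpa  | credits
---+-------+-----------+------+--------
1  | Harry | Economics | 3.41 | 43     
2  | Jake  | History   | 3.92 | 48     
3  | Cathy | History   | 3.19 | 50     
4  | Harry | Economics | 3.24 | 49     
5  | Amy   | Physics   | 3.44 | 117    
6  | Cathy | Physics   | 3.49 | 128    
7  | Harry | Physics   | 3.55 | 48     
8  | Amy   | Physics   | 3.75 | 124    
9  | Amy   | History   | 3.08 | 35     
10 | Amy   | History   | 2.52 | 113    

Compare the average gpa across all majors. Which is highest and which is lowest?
SELECT major, AVG(gpa)
FROM students
GROUP BY major
ORDER BY AVG(gpa)

All groups:
  History: 3.18
  Economics: 3.33
  Physics: 3.56

Highest: Physics (3.56)
Lowest: History (3.18)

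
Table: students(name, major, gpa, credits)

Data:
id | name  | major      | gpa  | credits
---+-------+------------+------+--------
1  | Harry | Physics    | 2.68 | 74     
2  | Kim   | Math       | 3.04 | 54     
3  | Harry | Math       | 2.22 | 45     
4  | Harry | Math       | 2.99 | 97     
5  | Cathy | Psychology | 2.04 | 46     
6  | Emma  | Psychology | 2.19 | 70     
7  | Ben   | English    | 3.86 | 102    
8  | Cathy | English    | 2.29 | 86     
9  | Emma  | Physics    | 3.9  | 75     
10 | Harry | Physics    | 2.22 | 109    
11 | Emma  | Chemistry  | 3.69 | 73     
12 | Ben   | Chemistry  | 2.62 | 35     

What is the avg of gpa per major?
SELECT major, AVG(gpa) as result
FROM students
GROUP BY major

Result:
  Chemistry: 3.16
  English: 3.08
  Math: 2.75
  Physics: 2.93
  Psychology: 2.12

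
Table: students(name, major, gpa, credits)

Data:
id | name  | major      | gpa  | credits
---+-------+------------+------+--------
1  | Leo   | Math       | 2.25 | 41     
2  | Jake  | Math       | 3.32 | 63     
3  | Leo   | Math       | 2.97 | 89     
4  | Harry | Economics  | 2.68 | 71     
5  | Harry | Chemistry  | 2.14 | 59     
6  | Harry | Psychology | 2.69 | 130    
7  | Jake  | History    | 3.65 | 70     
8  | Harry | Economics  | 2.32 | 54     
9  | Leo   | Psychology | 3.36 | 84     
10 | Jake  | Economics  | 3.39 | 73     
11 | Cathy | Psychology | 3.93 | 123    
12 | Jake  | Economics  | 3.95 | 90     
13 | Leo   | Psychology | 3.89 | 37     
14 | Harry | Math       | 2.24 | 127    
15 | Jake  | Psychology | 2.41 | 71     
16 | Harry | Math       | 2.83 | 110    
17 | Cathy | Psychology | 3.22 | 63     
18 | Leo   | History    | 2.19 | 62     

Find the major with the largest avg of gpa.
SELECT major, AVG(gpa) as val
FROM students
GROUP BY major
ORDER BY val DESC
LIMIT 1

Result: Psychology with avg(gpa) = 3.25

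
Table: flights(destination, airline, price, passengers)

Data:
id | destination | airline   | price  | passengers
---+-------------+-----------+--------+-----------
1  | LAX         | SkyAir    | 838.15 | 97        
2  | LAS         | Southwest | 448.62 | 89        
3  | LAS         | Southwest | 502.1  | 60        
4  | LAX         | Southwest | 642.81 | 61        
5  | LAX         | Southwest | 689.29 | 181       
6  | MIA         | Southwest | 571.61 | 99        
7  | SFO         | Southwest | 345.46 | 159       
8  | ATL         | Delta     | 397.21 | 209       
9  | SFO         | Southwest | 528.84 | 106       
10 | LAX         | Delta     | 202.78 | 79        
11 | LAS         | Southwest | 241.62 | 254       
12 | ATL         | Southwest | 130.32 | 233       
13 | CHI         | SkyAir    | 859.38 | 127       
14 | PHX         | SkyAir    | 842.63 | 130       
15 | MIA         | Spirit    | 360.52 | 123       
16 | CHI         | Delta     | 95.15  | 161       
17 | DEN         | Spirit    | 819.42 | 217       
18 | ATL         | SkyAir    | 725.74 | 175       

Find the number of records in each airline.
SELECT airline, COUNT(*) as count
FROM flights
GROUP BY airline

Result:
  Delta: 3
  SkyAir: 4
  Southwest: 9
  Spirit: 2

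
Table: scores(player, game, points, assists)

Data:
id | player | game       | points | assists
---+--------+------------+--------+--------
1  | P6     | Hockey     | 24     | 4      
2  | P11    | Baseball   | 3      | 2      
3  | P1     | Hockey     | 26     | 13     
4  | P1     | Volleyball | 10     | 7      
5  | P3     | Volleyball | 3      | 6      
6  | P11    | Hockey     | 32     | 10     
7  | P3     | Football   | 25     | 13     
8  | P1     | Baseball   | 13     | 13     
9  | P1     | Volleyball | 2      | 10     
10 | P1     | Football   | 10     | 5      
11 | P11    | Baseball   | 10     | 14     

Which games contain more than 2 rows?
SELECT game, COUNT(*) as cnt
FROM scores
GROUP BY game
HAVING COUNT(*) > 2

Result:
  Baseball: 3
  Hockey: 3
  Volleyball: 3

Note: HAVING filters groups after aggregation, WHERE filters rows before.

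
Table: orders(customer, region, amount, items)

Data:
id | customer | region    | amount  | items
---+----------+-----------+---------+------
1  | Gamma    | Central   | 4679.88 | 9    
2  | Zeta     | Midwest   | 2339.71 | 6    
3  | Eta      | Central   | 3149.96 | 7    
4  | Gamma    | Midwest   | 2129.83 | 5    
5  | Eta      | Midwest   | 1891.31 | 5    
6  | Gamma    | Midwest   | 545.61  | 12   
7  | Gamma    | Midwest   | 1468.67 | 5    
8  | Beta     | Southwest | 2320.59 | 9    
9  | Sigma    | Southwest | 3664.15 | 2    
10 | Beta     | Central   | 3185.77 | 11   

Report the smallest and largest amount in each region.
SELECT region, MIN(amount), MAX(amount)
FROM orders
GROUP BY region

Result:
  Central: min=3149.96, max=4679.88
  Midwest: min=545.61, max=2339.71
  Southwest: min=2320.59, max=3664.15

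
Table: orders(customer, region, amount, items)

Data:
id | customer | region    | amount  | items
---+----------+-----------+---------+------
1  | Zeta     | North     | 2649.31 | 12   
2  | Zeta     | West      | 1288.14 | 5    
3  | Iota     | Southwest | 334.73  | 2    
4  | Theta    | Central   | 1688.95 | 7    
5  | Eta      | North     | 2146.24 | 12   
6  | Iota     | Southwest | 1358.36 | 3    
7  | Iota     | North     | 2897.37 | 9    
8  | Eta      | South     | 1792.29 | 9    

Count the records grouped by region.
SELECT region, COUNT(*) as count
FROM orders
GROUP BY region

Result:
  Central: 1
  North: 3
  South: 1
  Southwest: 2
  West: 1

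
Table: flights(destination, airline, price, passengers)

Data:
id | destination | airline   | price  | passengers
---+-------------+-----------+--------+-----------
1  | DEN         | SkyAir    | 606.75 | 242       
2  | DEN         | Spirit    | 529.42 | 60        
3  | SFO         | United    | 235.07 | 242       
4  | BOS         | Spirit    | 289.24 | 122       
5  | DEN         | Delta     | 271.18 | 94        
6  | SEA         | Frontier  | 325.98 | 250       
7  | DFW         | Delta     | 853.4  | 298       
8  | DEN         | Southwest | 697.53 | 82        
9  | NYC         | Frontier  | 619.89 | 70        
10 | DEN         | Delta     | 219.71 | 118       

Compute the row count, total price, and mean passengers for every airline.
SELECT airline,
       COUNT(*) as cnt,
       SUM(price) as total_price,
       AVG(passengers) as avg_passengers
FROM flights
GROUP BY airline

Result:
  Delta: 3 records, 1344.29 total price, 170.00 avg passengers
  Frontier: 2 records, 945.87 total price, 160.00 avg passengers
  SkyAir: 1 records, 606.75 total price, 242.00 avg passengers
  Southwest: 1 records, 697.53 total price, 82.00 avg passengers
  Spirit: 2 records, 818.66 total price, 91.00 avg passengers
  United: 1 records, 235.07 total price, 242.00 avg passengers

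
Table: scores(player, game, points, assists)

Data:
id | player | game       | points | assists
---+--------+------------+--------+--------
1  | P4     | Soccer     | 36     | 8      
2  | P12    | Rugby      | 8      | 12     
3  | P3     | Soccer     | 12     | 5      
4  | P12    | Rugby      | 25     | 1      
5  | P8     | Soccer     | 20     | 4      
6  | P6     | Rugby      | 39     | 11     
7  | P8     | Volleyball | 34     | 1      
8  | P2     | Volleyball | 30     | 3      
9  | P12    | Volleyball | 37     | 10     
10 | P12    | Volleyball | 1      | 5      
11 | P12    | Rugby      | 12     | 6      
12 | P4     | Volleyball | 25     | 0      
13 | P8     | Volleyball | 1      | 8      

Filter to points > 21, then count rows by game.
SELECT game, COUNT(*)
FROM scores
WHERE points > 21
GROUP BY game

Note: WHERE filters rows before grouping.

Result:
  Rugby: 2
  Soccer: 1
  Volleyball: 4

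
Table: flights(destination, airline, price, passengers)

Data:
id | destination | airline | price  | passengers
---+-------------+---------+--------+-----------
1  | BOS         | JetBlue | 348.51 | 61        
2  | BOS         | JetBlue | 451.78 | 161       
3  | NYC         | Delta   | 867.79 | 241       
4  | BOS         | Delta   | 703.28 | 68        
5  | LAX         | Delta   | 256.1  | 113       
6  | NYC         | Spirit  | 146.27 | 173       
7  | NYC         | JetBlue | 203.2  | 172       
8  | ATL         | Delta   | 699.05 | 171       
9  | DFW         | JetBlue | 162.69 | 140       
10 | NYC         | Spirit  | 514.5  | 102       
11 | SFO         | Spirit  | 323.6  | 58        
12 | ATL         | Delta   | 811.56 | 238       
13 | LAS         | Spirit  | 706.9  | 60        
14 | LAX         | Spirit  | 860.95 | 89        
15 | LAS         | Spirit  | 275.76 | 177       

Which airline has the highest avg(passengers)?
SELECT airline, AVG(passengers) as val
FROM flights
GROUP BY airline
ORDER BY val DESC
LIMIT 1

Result: Delta with avg(passengers) = 166.20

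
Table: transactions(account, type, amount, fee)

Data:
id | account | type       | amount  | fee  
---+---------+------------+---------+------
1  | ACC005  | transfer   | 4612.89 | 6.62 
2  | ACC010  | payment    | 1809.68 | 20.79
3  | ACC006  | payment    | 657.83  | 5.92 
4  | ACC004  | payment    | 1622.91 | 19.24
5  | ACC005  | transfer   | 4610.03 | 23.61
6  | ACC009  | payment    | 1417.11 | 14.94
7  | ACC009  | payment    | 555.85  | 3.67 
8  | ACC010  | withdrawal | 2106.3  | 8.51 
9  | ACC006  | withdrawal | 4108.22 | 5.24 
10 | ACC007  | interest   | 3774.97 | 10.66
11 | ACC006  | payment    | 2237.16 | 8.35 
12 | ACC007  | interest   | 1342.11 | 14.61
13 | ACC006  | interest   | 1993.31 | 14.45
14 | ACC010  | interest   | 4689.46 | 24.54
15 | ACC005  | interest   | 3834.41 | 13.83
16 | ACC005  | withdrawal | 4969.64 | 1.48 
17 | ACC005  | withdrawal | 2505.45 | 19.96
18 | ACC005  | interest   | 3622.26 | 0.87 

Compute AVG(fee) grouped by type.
SELECT type, AVG(fee) as result
FROM transactions
GROUP BY type

Result:
  interest: 13.16
  payment: 12.15
  transfer: 15.12
  withdrawal: 8.80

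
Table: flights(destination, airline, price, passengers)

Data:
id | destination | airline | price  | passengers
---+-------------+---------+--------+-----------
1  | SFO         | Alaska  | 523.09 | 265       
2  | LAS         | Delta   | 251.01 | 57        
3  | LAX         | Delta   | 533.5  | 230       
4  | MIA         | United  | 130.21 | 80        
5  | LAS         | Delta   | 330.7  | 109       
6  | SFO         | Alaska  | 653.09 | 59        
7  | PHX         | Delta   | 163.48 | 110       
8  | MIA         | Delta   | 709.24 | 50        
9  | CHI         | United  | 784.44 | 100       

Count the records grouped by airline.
SELECT airline, COUNT(*) as count
FROM flights
GROUP BY airline

Result:
  Alaska: 2
  Delta: 5
  United: 2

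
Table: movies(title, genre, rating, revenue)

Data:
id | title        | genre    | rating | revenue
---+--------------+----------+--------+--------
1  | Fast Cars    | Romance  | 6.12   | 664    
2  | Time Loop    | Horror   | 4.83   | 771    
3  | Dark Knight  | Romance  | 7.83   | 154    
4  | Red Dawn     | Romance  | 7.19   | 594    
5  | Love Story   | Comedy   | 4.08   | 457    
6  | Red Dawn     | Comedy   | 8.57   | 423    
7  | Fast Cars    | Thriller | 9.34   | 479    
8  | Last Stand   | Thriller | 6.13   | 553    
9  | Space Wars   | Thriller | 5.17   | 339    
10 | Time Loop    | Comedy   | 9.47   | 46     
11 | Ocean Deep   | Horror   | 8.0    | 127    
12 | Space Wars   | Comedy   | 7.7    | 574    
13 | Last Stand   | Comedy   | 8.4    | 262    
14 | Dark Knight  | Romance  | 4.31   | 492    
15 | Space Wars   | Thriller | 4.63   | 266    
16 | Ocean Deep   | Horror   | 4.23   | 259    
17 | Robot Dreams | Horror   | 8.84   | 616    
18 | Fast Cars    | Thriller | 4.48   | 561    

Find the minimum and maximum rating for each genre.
SELECT genre, MIN(rating), MAX(rating)
FROM movies
GROUP BY genre

Result:
  Comedy: min=4.08, max=9.47
  Horror: min=4.23, max=8.84
  Romance: min=4.31, max=7.83
  Thriller: min=4.48, max=9.34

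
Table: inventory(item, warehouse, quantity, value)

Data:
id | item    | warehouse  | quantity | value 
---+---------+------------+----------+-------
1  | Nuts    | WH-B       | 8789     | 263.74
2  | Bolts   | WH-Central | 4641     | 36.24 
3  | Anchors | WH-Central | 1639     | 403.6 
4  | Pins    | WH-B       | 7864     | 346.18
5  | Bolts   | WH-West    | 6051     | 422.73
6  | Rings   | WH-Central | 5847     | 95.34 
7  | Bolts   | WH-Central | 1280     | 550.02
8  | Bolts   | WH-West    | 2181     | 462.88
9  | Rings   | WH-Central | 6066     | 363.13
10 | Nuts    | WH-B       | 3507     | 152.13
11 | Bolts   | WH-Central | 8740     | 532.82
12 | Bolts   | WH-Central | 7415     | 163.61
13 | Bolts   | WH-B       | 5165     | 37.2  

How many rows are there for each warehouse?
SELECT warehouse, COUNT(*) as count
FROM inventory
GROUP BY warehouse

Result:
  WH-B: 4
  WH-Central: 7
  WH-West: 2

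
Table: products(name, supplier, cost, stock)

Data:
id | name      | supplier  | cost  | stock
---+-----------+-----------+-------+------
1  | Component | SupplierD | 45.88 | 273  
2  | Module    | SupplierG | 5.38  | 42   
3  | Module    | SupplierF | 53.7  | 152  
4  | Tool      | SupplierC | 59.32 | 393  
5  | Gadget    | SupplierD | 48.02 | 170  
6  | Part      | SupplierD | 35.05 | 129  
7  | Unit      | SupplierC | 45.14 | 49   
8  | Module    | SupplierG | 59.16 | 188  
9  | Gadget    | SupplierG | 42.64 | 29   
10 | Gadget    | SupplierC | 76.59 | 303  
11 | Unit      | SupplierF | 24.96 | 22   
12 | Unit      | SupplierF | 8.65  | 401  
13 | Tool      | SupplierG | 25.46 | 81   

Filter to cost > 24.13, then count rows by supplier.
SELECT supplier, COUNT(*)
FROM products
WHERE cost > 24.13
GROUP BY supplier

Note: WHERE filters rows before grouping.

Result:
  SupplierC: 3
  SupplierD: 3
  SupplierF: 2
  SupplierG: 3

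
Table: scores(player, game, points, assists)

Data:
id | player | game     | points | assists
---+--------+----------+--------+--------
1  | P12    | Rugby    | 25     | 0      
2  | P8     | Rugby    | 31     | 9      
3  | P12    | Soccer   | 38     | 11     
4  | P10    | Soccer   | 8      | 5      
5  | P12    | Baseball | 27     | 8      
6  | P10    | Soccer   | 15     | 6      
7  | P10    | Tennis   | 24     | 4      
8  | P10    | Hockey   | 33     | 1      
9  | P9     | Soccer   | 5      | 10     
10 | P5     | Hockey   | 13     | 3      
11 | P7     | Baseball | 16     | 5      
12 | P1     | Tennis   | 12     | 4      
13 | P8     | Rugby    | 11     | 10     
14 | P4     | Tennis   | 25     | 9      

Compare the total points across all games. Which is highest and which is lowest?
SELECT game, SUM(points)
FROM scores
GROUP BY game
ORDER BY SUM(points)

All groups:
  Baseball: 43
  Hockey: 46
  Tennis: 61
  Soccer: 66
  Rugby: 67

Highest: Rugby (67)
Lowest: Baseball (43)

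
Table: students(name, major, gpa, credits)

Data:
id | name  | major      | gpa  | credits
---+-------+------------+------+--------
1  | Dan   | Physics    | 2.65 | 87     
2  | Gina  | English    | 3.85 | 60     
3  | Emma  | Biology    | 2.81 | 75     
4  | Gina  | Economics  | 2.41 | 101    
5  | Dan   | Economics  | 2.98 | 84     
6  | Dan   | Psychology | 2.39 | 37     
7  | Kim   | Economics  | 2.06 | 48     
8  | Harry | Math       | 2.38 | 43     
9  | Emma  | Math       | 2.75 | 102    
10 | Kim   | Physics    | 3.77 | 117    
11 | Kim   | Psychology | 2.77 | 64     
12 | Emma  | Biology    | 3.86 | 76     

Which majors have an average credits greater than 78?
SELECT major, AVG(credits)
FROM students
GROUP BY major
HAVING AVG(credits) > 78

Result:
  Physics: avg=102.00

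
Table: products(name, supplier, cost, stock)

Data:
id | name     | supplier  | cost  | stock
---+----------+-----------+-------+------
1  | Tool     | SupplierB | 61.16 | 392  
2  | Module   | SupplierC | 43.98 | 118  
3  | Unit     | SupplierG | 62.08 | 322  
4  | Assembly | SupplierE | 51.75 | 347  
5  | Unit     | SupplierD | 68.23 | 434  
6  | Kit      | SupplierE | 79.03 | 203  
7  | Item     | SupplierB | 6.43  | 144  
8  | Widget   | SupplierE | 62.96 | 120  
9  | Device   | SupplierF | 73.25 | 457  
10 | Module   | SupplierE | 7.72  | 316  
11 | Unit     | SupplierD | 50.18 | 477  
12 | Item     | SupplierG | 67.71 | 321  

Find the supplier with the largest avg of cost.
SELECT supplier, AVG(cost) as val
FROM products
GROUP BY supplier
ORDER BY val DESC
LIMIT 1

Result: SupplierF with avg(cost) = 73.25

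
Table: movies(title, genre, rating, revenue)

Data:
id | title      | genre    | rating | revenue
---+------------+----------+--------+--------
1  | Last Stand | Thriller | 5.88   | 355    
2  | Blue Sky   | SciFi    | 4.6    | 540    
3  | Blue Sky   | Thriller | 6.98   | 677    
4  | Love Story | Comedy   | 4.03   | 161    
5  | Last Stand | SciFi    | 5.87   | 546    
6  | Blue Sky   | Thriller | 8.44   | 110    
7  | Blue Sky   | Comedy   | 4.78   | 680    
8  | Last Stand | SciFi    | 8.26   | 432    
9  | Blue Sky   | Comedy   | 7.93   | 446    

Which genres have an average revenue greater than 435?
SELECT genre, AVG(revenue)
FROM movies
GROUP BY genre
HAVING AVG(revenue) > 435

Result:
  SciFi: avg=506.00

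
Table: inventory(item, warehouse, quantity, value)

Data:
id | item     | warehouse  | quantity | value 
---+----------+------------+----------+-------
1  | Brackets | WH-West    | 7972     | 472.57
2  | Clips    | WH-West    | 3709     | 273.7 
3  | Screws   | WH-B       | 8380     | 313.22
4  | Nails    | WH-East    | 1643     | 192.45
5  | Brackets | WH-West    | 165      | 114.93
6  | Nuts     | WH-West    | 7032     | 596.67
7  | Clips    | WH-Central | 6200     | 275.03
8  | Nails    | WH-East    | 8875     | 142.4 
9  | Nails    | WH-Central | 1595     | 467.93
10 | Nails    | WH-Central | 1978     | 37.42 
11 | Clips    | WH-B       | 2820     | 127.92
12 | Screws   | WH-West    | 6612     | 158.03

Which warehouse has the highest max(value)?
SELECT warehouse, MAX(value) as val
FROM inventory
GROUP BY warehouse
ORDER BY val DESC
LIMIT 1

Result: WH-West with max(value) = 596.67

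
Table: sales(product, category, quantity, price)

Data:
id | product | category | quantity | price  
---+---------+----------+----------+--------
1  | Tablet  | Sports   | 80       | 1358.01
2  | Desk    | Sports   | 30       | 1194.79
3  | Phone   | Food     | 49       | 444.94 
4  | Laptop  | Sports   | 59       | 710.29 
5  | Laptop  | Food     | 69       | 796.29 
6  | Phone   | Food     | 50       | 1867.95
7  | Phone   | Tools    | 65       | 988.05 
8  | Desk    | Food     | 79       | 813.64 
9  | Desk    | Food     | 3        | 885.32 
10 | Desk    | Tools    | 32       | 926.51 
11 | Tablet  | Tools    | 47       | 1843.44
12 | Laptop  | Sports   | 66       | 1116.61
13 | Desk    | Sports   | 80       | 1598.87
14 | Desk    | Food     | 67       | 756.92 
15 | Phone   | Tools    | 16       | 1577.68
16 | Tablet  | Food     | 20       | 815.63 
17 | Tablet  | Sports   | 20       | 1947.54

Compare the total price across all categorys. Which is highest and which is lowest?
SELECT category, SUM(price)
FROM sales
GROUP BY category
ORDER BY SUM(price)

All groups:
  Tools: 5335.68
  Food: 6380.69
  Sports: 7926.11

Highest: Sports (7926.11)
Lowest: Tools (5335.68)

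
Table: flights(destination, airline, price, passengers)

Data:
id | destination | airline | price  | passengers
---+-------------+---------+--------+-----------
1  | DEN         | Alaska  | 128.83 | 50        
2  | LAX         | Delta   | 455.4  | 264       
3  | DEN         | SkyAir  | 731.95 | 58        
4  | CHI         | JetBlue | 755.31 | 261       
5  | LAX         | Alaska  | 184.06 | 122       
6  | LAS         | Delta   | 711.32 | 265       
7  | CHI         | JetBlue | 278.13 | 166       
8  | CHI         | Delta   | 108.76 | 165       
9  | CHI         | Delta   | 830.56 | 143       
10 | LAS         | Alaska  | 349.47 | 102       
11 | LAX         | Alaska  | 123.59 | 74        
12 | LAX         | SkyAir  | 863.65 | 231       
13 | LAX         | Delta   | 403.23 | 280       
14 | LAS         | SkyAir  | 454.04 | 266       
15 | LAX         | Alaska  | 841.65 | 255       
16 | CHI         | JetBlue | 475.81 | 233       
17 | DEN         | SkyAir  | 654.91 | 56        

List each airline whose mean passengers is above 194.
SELECT airline, AVG(passengers)
FROM flights
GROUP BY airline
HAVING AVG(passengers) > 194

Result:
  Delta: avg=223.40
  JetBlue: avg=220.00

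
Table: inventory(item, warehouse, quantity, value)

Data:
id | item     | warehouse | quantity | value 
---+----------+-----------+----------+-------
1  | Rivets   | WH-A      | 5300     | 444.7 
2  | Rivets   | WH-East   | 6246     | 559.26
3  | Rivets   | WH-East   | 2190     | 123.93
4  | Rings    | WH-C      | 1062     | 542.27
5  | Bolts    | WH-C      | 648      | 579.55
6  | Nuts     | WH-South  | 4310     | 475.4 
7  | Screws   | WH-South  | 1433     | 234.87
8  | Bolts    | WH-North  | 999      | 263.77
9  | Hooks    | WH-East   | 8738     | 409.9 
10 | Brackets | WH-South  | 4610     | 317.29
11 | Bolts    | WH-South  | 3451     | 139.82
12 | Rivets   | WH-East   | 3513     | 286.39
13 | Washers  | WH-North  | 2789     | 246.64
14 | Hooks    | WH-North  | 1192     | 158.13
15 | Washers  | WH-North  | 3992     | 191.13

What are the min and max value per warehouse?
SELECT warehouse, MIN(value), MAX(value)
FROM inventory
GROUP BY warehouse

Result:
  WH-A: min=444.70, max=444.70
  WH-C: min=542.27, max=579.55
  WH-East: min=123.93, max=559.26
  WH-North: min=158.13, max=263.77
  WH-South: min=139.82, max=475.40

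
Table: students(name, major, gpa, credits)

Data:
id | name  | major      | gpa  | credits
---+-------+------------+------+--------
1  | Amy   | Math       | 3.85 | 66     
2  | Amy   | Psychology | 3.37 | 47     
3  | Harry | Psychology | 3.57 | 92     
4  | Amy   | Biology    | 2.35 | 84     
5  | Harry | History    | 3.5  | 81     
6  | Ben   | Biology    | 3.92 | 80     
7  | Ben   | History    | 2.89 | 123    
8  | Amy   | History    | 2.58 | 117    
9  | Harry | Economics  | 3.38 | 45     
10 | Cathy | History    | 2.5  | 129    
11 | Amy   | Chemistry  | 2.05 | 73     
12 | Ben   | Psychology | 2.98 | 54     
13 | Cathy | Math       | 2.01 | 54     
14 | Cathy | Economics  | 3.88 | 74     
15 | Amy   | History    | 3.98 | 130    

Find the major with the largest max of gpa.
SELECT major, MAX(gpa) as val
FROM students
GROUP BY major
ORDER BY val DESC
LIMIT 1

Result: History with max(gpa) = 3.98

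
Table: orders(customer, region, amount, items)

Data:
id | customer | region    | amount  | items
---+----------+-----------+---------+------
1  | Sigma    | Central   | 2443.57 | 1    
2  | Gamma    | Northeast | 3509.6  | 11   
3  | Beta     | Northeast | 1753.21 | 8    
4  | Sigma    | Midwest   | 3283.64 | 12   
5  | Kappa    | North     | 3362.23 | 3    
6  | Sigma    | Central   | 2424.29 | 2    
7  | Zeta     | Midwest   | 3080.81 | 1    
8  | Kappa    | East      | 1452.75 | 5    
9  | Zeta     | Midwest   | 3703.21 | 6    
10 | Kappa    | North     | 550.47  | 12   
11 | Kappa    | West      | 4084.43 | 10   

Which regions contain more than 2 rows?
SELECT region, COUNT(*) as cnt
FROM orders
GROUP BY region
HAVING COUNT(*) > 2

Result:
  Midwest: 3

Note: HAVING filters groups after aggregation, WHERE filters rows before.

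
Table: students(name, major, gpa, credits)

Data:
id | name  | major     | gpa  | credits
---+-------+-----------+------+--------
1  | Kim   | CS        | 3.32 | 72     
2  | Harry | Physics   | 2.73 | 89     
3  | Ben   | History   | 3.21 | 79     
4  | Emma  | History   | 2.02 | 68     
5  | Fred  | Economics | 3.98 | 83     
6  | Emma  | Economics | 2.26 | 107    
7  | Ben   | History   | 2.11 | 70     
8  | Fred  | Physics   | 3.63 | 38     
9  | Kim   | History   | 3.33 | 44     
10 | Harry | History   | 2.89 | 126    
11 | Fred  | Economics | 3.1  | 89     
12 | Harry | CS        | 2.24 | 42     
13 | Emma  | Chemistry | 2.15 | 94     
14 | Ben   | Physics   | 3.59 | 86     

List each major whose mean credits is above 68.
SELECT major, AVG(credits)
FROM students
GROUP BY major
HAVING AVG(credits) > 68

Result:
  Chemistry: avg=94.00
  Economics: avg=93.00
  History: avg=77.40
  Physics: avg=71.00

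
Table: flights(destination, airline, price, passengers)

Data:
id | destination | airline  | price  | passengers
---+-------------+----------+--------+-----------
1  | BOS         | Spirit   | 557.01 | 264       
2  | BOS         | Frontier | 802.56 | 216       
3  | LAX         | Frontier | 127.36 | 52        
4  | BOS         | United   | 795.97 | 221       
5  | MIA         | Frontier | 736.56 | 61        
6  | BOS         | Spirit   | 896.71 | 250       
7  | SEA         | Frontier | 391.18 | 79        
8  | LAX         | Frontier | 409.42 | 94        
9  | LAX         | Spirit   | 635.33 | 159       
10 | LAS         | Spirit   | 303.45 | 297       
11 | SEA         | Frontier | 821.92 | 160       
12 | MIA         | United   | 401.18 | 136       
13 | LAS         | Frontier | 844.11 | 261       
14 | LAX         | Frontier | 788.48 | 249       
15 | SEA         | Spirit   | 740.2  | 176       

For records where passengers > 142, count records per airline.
SELECT airline, COUNT(*)
FROM flights
WHERE passengers > 142
GROUP BY airline

Note: WHERE filters rows before grouping.

Result:
  Frontier: 4
  Spirit: 5
  United: 1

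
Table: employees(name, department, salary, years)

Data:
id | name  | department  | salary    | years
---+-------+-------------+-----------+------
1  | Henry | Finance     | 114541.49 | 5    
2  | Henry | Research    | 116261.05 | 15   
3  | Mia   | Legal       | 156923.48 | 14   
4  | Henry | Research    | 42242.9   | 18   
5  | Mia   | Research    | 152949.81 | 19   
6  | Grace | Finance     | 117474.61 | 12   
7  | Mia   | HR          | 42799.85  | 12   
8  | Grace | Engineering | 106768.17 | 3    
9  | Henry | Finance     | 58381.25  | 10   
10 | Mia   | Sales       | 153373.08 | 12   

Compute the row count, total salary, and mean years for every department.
SELECT department,
       COUNT(*) as cnt,
       SUM(salary) as total_salary,
       AVG(years) as avg_years
FROM employees
GROUP BY department

Result:
  Engineering: 1 records, 106768.17 total salary, 3.00 avg years
  Finance: 3 records, 290397.35 total salary, 9.00 avg years
  HR: 1 records, 42799.85 total salary, 12.00 avg years
  Legal: 1 records, 156923.48 total salary, 14.00 avg years
  Research: 3 records, 311453.76 total salary, 17.33 avg years
  Sales: 1 records, 153373.08 total salary, 12.00 avg years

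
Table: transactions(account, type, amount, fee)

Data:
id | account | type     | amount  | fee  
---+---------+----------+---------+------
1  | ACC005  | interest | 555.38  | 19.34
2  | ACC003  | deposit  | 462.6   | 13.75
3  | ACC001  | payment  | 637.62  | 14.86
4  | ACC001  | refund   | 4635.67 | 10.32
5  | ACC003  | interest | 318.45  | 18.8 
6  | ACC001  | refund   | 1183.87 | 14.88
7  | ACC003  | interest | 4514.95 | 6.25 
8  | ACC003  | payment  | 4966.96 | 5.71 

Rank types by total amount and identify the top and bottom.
SELECT type, SUM(amount)
FROM transactions
GROUP BY type
ORDER BY SUM(amount)

All groups:
  deposit: 462.60
  interest: 5388.78
  payment: 5604.58
  refund: 5819.54

Highest: refund (5819.54)
Lowest: deposit (462.60)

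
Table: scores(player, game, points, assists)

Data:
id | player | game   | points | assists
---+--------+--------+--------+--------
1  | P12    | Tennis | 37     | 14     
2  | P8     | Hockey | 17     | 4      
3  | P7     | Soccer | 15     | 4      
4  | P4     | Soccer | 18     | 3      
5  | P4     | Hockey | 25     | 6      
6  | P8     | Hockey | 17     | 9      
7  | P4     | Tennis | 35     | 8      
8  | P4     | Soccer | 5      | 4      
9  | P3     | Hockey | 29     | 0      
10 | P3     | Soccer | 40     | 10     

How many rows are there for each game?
SELECT game, COUNT(*) as count
FROM scores
GROUP BY game

Result:
  Hockey: 4
  Soccer: 4
  Tennis: 2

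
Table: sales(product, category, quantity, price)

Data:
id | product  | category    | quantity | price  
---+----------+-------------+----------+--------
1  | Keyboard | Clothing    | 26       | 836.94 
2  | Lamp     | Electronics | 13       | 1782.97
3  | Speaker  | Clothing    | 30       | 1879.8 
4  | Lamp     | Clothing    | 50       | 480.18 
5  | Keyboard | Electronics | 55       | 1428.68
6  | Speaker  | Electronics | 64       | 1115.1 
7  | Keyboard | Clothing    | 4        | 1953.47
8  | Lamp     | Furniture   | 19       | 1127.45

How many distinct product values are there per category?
SELECT category, COUNT(DISTINCT product)
FROM sales
GROUP BY category

Result:
  Clothing: 3 distinct
  Electronics: 3 distinct
  Furniture: 1 distinct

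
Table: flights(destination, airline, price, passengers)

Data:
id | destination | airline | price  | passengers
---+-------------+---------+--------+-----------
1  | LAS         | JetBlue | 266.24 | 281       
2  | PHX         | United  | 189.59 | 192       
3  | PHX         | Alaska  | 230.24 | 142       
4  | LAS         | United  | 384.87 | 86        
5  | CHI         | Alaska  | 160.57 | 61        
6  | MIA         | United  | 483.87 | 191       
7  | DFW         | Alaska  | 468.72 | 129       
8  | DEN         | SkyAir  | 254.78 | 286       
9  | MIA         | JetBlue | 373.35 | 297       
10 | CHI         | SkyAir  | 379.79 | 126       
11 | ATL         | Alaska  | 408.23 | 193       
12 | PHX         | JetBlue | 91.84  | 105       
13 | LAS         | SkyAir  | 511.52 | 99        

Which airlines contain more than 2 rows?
SELECT airline, COUNT(*) as cnt
FROM flights
GROUP BY airline
HAVING COUNT(*) > 2

Result:
  Alaska: 4
  JetBlue: 3
  SkyAir: 3
  United: 3

Note: HAVING filters groups after aggregation, WHERE filters rows before.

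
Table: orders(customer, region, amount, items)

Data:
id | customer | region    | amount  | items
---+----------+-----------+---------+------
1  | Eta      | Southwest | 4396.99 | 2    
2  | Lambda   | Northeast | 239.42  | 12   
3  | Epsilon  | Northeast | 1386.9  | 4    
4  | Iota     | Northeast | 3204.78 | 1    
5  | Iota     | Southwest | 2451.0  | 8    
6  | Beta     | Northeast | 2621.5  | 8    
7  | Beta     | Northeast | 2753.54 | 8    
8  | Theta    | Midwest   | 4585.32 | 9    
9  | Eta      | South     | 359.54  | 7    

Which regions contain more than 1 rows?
SELECT region, COUNT(*) as cnt
FROM orders
GROUP BY region
HAVING COUNT(*) > 1

Result:
  Northeast: 5
  Southwest: 2

Note: HAVING filters groups after aggregation, WHERE filters rows before.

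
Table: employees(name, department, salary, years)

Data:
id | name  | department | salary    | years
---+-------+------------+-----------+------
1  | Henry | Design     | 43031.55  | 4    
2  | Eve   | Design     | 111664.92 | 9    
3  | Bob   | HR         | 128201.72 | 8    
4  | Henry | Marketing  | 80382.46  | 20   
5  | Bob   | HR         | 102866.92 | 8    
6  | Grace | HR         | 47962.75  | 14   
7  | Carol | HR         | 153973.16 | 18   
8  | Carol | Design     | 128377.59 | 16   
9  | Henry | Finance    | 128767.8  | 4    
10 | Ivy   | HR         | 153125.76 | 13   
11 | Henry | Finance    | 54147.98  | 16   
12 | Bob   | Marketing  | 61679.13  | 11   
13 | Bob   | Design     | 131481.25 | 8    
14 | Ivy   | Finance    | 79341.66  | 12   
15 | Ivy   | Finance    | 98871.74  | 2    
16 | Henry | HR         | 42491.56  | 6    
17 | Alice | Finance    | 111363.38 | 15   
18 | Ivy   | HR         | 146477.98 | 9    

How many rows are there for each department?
SELECT department, COUNT(*) as count
FROM employees
GROUP BY department

Result:
  Design: 4
  Finance: 5
  HR: 7
  Marketing: 2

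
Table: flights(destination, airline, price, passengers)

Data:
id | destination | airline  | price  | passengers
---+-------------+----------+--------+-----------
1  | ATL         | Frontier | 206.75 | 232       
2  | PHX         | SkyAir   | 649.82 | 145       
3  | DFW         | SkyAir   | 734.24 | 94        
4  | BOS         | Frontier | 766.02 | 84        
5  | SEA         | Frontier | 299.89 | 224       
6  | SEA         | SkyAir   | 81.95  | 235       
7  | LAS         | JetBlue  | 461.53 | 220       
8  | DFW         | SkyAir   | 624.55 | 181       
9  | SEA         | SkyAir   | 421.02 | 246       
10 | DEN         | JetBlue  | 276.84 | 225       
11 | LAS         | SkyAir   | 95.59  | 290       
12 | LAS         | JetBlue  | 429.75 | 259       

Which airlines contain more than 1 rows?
SELECT airline, COUNT(*) as cnt
FROM flights
GROUP BY airline
HAVING COUNT(*) > 1

Result:
  Frontier: 3
  JetBlue: 3
  SkyAir: 6

Note: HAVING filters groups after aggregation, WHERE filters rows before.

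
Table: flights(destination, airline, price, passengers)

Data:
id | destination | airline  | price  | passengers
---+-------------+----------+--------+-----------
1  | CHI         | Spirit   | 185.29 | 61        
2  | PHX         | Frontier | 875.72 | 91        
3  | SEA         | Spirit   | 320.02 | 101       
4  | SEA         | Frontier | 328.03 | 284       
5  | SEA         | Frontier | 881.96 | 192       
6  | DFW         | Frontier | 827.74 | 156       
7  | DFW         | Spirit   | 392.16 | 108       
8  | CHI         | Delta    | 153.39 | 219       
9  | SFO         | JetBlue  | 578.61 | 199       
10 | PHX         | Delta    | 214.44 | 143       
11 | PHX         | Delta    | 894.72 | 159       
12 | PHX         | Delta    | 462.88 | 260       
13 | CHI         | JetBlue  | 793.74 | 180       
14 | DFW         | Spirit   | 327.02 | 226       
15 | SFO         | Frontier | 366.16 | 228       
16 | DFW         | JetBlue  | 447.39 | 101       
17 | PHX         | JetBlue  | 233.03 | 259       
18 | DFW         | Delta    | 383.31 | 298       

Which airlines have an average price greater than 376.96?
SELECT airline, AVG(price)
FROM flights
GROUP BY airline
HAVING AVG(price) > 376.96

Result:
  Delta: avg=421.75
  Frontier: avg=655.92
  JetBlue: avg=513.19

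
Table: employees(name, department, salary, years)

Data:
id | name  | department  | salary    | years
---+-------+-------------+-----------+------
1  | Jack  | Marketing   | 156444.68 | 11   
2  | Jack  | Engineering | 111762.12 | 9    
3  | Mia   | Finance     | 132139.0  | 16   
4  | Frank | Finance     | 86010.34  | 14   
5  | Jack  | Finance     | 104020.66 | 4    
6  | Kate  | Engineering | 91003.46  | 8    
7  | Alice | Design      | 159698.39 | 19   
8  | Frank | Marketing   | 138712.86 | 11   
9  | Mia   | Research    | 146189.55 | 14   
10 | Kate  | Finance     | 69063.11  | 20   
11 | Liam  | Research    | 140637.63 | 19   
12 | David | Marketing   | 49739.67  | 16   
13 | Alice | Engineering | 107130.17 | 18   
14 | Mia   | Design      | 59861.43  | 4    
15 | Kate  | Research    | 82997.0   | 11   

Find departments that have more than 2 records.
SELECT department, COUNT(*) as cnt
FROM employees
GROUP BY department
HAVING COUNT(*) > 2

Result:
  Engineering: 3
  Finance: 4
  Marketing: 3
  Research: 3

Note: HAVING filters groups after aggregation, WHERE filters rows before.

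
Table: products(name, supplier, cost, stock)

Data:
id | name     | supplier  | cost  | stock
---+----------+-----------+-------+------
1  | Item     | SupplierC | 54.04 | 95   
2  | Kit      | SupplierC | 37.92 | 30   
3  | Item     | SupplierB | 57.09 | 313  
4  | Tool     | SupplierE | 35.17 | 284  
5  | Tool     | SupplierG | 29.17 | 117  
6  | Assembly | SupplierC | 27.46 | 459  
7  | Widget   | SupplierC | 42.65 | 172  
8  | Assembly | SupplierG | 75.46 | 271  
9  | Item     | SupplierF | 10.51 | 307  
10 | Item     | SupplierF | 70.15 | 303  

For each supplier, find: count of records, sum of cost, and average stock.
SELECT supplier,
       COUNT(*) as cnt,
       SUM(cost) as total_cost,
       AVG(stock) as avg_stock
FROM products
GROUP BY supplier

Result:
  SupplierB: 1 records, 57.09 total cost, 313.00 avg stock
  SupplierC: 4 records, 162.07 total cost, 189.00 avg stock
  SupplierE: 1 records, 35.17 total cost, 284.00 avg stock
  SupplierF: 2 records, 80.66 total cost, 305.00 avg stock
  SupplierG: 2 records, 104.63 total cost, 194.00 avg stock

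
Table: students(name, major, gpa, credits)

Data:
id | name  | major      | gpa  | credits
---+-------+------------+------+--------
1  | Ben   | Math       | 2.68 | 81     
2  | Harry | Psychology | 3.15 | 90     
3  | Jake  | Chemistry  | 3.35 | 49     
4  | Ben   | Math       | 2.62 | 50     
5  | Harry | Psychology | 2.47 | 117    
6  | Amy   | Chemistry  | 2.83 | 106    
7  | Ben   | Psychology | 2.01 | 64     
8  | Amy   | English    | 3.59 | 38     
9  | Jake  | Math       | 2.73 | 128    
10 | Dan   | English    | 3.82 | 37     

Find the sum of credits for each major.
SELECT major, SUM(credits) as result
FROM students
GROUP BY major

Result:
  Chemistry: 155
  English: 75
  Math: 259
  Psychology: 271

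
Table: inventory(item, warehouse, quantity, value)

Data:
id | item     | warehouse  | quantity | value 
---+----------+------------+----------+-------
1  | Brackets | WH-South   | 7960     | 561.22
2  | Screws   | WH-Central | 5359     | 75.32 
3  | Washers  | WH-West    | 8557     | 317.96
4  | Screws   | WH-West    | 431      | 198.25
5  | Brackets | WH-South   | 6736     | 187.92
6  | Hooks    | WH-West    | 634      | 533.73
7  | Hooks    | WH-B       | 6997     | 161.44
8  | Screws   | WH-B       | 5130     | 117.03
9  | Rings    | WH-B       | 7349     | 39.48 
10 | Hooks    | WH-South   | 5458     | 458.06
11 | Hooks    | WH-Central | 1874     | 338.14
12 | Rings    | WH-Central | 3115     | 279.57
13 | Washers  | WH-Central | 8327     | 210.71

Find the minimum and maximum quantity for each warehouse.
SELECT warehouse, MIN(quantity), MAX(quantity)
FROM inventory
GROUP BY warehouse

Result:
  WH-B: min=5130, max=7349
  WH-Central: min=1874, max=8327
  WH-South: min=5458, max=7960
  WH-West: min=431, max=8557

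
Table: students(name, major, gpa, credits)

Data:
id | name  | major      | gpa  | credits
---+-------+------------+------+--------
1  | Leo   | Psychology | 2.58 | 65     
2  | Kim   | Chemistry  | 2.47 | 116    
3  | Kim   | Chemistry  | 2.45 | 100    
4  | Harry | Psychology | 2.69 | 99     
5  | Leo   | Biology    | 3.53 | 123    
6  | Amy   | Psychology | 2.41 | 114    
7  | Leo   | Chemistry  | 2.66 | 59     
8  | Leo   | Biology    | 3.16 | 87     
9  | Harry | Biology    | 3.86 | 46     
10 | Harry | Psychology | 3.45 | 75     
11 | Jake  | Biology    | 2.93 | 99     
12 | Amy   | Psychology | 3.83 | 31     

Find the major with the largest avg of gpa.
SELECT major, AVG(gpa) as val
FROM students
GROUP BY major
ORDER BY val DESC
LIMIT 1

Result: Biology with avg(gpa) = 3.37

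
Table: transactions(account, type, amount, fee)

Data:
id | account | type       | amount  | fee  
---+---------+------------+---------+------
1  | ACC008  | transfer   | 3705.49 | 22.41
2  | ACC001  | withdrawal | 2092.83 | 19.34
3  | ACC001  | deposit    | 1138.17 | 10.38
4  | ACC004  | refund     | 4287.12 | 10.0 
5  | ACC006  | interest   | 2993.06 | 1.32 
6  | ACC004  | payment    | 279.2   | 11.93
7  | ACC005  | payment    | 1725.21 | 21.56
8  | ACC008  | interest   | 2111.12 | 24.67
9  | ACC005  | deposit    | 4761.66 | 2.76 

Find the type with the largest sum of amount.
SELECT type, SUM(amount) as val
FROM transactions
GROUP BY type
ORDER BY val DESC
LIMIT 1

Result: deposit with sum(amount) = 5899.83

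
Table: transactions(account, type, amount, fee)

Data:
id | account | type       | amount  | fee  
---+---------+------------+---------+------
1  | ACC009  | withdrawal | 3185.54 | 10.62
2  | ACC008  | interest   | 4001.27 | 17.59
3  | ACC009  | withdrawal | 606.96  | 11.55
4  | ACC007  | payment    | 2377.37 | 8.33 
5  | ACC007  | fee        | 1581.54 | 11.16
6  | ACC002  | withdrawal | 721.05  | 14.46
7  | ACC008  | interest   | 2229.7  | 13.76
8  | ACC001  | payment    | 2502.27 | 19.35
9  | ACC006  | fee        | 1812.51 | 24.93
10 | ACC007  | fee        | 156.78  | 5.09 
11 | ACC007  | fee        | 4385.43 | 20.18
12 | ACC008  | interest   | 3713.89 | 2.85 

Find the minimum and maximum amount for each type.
SELECT type, MIN(amount), MAX(amount)
FROM transactions
GROUP BY type

Result:
  fee: min=156.78, max=4385.43
  interest: min=2229.70, max=4001.27
  payment: min=2377.37, max=2502.27
  withdrawal: min=606.96, max=3185.54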